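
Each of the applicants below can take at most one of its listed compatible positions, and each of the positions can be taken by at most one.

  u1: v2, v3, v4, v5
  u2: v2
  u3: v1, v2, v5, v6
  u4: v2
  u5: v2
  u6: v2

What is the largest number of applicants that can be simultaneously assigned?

3

Unit-capacity flow: source→left, listed edges, right→sink; max matching = max flow.
Augmenting path u1→v2 (+1); matched 1.
Augmenting path u3→v1 (+1); matched 2.
Augmenting path u2→v2→u1→v3 (+1); matched 3.
No augmenting path remains; maximum matching = 3.
König certificate: {u1, u3, v2} is a vertex cover of size 3 (every listed pair touches it), so no matching can be larger.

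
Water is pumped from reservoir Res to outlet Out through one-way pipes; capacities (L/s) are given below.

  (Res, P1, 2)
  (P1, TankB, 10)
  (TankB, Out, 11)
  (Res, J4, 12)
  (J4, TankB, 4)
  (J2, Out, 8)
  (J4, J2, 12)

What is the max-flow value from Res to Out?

Augment Res→J4→J2→Out: bottleneck 8, flow now 8.
Augment Res→J4→TankB→Out: bottleneck 4, flow now 12.
Augment Res→P1→TankB→Out: bottleneck 2, flow now 14.
No augmenting path remains; maximum flow = 14.
In the residual graph, reachable from Res: {Res}.
Min-cut edges: Res→J4 (12), Res→P1 (2); capacity 12 + 2 = 14.
This cut is saturated, so no flow can exceed 14.

14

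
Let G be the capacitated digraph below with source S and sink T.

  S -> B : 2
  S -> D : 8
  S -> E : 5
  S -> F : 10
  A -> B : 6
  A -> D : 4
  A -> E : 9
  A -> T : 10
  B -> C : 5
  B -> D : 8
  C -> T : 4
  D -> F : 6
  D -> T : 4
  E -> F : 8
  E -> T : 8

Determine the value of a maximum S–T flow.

Augment S→D→T: bottleneck 4, flow now 4.
Augment S→E→T: bottleneck 5, flow now 9.
Augment S→B→C→T: bottleneck 2, flow now 11.
No augmenting path remains; maximum flow = 11.
In the residual graph, reachable from S: {S, D, F}.
Min-cut edges: S→B (2), S→E (5), D→T (4); capacity 2 + 5 + 4 = 11.
This cut is saturated, so no flow can exceed 11.

11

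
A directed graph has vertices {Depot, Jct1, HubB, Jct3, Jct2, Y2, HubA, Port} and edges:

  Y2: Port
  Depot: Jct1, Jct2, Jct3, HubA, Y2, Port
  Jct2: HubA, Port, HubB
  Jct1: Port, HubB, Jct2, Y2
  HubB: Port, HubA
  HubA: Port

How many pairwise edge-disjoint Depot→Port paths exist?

Assign every edge capacity 1; by Menger, the answer equals the max flow.
Path Depot→Port (+1); total 1.
Path Depot→Jct1→Port (+1); total 2.
Path Depot→Jct2→Port (+1); total 3.
Path Depot→Y2→Port (+1); total 4.
Path Depot→HubA→Port (+1); total 5.
No residual Depot→Port path; max flow = 5.
Certifying cut of size 5: {Depot→HubA, Depot→Jct1, Depot→Jct2, Depot→Port, Depot→Y2}.

5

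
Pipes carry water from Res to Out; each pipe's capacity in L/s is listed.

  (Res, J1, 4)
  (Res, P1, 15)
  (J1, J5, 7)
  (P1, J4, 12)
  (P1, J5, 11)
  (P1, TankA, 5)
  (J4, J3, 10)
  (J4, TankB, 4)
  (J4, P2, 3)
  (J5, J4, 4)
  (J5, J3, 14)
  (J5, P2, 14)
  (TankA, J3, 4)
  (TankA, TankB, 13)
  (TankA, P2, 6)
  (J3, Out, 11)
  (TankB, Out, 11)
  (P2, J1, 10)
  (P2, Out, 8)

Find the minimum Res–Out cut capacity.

Augment Res→J1→J5→J3→Out: bottleneck 4, flow now 4.
Augment Res→P1→J4→J3→Out: bottleneck 7, flow now 11.
Augment Res→P1→J4→TankB→Out: bottleneck 4, flow now 15.
Augment Res→P1→J4→P2→Out: bottleneck 1, flow now 16.
Augment Res→P1→J5→P2→Out: bottleneck 3, flow now 19.
No augmenting path remains; maximum flow = 19.
By max-flow min-cut, the minimum cut capacity equals the max flow.
In the residual graph, reachable from Res: {Res}.
Min-cut edges: Res→J1 (4), Res→P1 (15); capacity 4 + 15 = 19.

19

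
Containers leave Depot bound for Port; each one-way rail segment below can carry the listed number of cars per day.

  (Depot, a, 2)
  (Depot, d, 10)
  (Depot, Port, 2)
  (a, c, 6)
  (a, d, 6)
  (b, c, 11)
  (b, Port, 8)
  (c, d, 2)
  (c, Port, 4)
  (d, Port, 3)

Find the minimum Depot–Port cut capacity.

7

Augment Depot→Port: bottleneck 2, flow now 2.
Augment Depot→d→Port: bottleneck 3, flow now 5.
Augment Depot→a→c→Port: bottleneck 2, flow now 7.
No augmenting path remains; maximum flow = 7.
By max-flow min-cut, the minimum cut capacity equals the max flow.
In the residual graph, reachable from Depot: {Depot, d}.
Min-cut edges: Depot→a (2), Depot→Port (2), d→Port (3); capacity 2 + 2 + 3 = 7.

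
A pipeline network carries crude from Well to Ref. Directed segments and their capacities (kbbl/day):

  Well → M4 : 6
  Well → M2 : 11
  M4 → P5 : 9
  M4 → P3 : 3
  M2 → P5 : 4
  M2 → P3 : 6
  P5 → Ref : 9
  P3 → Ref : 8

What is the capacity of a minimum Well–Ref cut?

Augment Well→M4→P5→Ref: bottleneck 6, flow now 6.
Augment Well→M2→P5→Ref: bottleneck 3, flow now 9.
Augment Well→M2→P3→Ref: bottleneck 6, flow now 15.
Augment Well→M2→P5→M4→P3→Ref: bottleneck 1, flow now 16. (uses reverse residual edge)
No augmenting path remains; maximum flow = 16.
By max-flow min-cut, the minimum cut capacity equals the max flow.
In the residual graph, reachable from Well: {Well, M2}.
Min-cut edges: Well→M4 (6), M2→P5 (4), M2→P3 (6); capacity 6 + 4 + 6 = 16.

16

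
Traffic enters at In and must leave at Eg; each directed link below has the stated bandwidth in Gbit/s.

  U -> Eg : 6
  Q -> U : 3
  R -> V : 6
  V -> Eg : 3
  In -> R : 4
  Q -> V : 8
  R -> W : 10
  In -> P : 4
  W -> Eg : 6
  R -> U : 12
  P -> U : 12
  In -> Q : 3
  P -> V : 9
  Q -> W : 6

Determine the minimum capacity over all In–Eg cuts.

Augment In→P→U→Eg: bottleneck 4, flow now 4.
Augment In→Q→U→Eg: bottleneck 2, flow now 6.
Augment In→Q→V→Eg: bottleneck 1, flow now 7.
Augment In→R→V→Eg: bottleneck 2, flow now 9.
Augment In→R→W→Eg: bottleneck 2, flow now 11.
No augmenting path remains; maximum flow = 11.
By max-flow min-cut, the minimum cut capacity equals the max flow.
In the residual graph, reachable from In: {In}.
Min-cut edges: In→P (4), In→Q (3), In→R (4); capacity 4 + 3 + 4 = 11.

11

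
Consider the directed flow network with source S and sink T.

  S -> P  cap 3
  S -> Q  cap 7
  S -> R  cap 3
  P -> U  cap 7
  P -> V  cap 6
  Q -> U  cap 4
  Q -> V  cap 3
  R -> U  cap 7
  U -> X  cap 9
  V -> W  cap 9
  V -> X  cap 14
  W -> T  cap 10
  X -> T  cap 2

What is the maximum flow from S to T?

Augment S→P→U→X→T: bottleneck 2, flow now 2.
Augment S→P→V→W→T: bottleneck 1, flow now 3.
Augment S→Q→V→W→T: bottleneck 3, flow now 6.
Augment S→Q→U→P→V→W→T: bottleneck 2, flow now 8. (uses reverse residual edge)
No augmenting path remains; maximum flow = 8.
In the residual graph, reachable from S: {S, Q, R, U, X}.
Min-cut edges: S→P (3), Q→V (3), X→T (2); capacity 3 + 3 + 2 = 8.
This cut is saturated, so no flow can exceed 8.

8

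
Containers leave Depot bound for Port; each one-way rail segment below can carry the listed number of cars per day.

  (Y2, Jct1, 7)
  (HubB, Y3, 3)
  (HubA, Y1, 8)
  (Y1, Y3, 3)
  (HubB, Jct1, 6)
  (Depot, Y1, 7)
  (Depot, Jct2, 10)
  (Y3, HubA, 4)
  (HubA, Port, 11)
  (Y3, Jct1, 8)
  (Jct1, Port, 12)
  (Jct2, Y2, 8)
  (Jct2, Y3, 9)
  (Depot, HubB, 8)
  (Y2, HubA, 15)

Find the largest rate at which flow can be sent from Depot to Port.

21

Augment Depot→HubB→Jct1→Port: bottleneck 6, flow now 6.
Augment Depot→Jct2→Y3→Jct1→Port: bottleneck 6, flow now 12.
Augment Depot→Jct2→Y3→HubA→Port: bottleneck 3, flow now 15.
Augment Depot→Jct2→Y2→HubA→Port: bottleneck 1, flow now 16.
Augment Depot→HubB→Y3→HubA→Port: bottleneck 1, flow now 17.
Augment Depot→HubB→Y3→Jct2→Y2→HubA→Port: bottleneck 1, flow now 18. (uses reverse residual edge)
Augment Depot→Y1→Y3→Jct2→Y2→HubA→Port: bottleneck 3, flow now 21. (uses reverse residual edge)
No augmenting path remains; maximum flow = 21.
In the residual graph, reachable from Depot: {Depot, Y1}.
Min-cut edges: Depot→Jct2 (10), Depot→HubB (8), Y1→Y3 (3); capacity 10 + 8 + 3 = 21.
This cut is saturated, so no flow can exceed 21.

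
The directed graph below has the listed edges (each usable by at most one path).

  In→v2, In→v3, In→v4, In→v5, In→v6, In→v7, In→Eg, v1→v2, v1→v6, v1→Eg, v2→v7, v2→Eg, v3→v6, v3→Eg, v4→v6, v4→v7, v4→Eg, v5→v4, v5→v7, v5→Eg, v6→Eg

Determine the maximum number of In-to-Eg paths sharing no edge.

Assign every edge capacity 1; by Menger, the answer equals the max flow.
Path In→Eg (+1); total 1.
Path In→v2→Eg (+1); total 2.
Path In→v3→Eg (+1); total 3.
Path In→v4→Eg (+1); total 4.
Path In→v5→Eg (+1); total 5.
Path In→v6→Eg (+1); total 6.
No residual In→Eg path; max flow = 6.
Certifying cut of size 6: {In→Eg, In→v2, In→v3, In→v4, In→v5, In→v6}.

6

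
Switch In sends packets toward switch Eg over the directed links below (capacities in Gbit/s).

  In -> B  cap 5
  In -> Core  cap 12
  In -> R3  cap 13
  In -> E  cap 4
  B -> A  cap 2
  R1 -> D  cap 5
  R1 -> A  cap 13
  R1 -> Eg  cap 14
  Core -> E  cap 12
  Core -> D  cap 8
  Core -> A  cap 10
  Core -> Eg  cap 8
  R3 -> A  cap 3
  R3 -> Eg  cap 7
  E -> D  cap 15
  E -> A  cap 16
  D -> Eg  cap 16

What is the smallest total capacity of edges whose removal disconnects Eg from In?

23

Augment In→Core→Eg: bottleneck 8, flow now 8.
Augment In→R3→Eg: bottleneck 7, flow now 15.
Augment In→Core→D→Eg: bottleneck 4, flow now 19.
Augment In→E→D→Eg: bottleneck 4, flow now 23.
No augmenting path remains; maximum flow = 23.
By max-flow min-cut, the minimum cut capacity equals the max flow.
In the residual graph, reachable from In: {In, B, R3, A}.
Min-cut edges: In→Core (12), In→E (4), R3→Eg (7); capacity 12 + 4 + 7 = 23.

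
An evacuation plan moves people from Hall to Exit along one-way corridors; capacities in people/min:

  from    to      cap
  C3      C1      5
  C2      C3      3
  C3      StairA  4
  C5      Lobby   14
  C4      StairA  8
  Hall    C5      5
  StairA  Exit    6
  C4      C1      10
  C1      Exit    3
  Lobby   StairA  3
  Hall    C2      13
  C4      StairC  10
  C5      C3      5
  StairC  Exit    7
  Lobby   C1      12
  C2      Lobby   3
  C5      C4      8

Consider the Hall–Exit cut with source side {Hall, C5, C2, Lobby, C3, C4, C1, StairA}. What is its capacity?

Edges leaving {Hall, C5, C2, Lobby, C3, C4, C1, StairA}: C4→StairC (10), C1→Exit (3), StairA→Exit (6).
Cut capacity = 10 + 3 + 6 = 19.

19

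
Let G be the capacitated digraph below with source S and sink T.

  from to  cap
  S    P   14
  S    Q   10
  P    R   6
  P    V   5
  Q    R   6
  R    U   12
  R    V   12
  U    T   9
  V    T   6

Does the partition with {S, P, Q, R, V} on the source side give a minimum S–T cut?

No — its capacity is 18, but the minimum cut has capacity 15.

Given cut capacity: 12 + 6 = 18.
Augment S→P→V→T: bottleneck 5, flow now 5.
Augment S→P→R→U→T: bottleneck 6, flow now 11.
Augment S→Q→R→U→T: bottleneck 3, flow now 14.
Augment S→Q→R→V→T: bottleneck 1, flow now 15.
No augmenting path remains; maximum flow = 15.
In the residual graph, reachable from S: {S, P, Q, R, U, V}.
Min-cut edges: U→T (9), V→T (6); capacity 9 + 6 = 15.
Cut capacity 18 exceeds the max flow 15, so it is not minimum.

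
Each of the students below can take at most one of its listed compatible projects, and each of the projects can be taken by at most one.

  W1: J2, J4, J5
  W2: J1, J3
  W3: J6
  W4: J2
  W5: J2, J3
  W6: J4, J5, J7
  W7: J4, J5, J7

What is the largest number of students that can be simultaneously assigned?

7

Unit-capacity flow: source→left, listed edges, right→sink; max matching = max flow.
Augmenting path W1→J2 (+1); matched 1.
Augmenting path W2→J1 (+1); matched 2.
Augmenting path W3→J6 (+1); matched 3.
Augmenting path W5→J3 (+1); matched 4.
Augmenting path W6→J4 (+1); matched 5.
Augmenting path W7→J5 (+1); matched 6.
Augmenting path W4→J2→W1→J4→W6→J7 (+1); matched 7.
No augmenting path remains; maximum matching = 7.
König certificate: {W1, W2, W3, W4, W5, W6, W7} is a vertex cover of size 7 (every listed pair touches it), so no matching can be larger.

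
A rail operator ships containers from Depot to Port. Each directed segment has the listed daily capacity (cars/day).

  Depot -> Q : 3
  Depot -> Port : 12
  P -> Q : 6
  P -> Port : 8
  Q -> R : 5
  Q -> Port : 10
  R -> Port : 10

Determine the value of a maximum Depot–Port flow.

15

Augment Depot→Port: bottleneck 12, flow now 12.
Augment Depot→Q→Port: bottleneck 3, flow now 15.
No augmenting path remains; maximum flow = 15.
In the residual graph, reachable from Depot: {Depot}.
Min-cut edges: Depot→Q (3), Depot→Port (12); capacity 3 + 12 = 15.
This cut is saturated, so no flow can exceed 15.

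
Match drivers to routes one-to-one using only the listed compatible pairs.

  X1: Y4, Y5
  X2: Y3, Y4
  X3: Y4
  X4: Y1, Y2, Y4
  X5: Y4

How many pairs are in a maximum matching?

4

Unit-capacity flow: source→left, listed edges, right→sink; max matching = max flow.
Augmenting path X1→Y4 (+1); matched 1.
Augmenting path X2→Y3 (+1); matched 2.
Augmenting path X4→Y1 (+1); matched 3.
Augmenting path X3→Y4→X1→Y5 (+1); matched 4.
No augmenting path remains; maximum matching = 4.
König certificate: {X1, X2, X4, Y4} is a vertex cover of size 4 (every listed pair touches it), so no matching can be larger.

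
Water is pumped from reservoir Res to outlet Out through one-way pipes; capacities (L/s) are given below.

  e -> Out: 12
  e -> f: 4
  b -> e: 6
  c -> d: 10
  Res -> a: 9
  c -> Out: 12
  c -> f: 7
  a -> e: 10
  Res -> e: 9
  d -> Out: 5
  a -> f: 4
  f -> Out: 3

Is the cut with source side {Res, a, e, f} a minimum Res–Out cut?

Yes — it is a minimum cut (capacity 15).

Given cut capacity: 12 + 3 = 15.
Augment Res→e→Out: bottleneck 9, flow now 9.
Augment Res→a→e→Out: bottleneck 3, flow now 12.
Augment Res→a→f→Out: bottleneck 3, flow now 15.
No augmenting path remains; maximum flow = 15.
Cut capacity 15 equals the max flow, so it is a minimum cut.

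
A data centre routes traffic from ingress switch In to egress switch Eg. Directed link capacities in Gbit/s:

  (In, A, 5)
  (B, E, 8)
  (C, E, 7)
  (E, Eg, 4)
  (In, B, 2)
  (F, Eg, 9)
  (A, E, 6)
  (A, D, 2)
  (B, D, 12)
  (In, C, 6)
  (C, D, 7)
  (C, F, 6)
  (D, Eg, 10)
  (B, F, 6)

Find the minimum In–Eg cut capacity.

13

Augment In→A→D→Eg: bottleneck 2, flow now 2.
Augment In→A→E→Eg: bottleneck 3, flow now 5.
Augment In→B→D→Eg: bottleneck 2, flow now 7.
Augment In→C→D→Eg: bottleneck 6, flow now 13.
No augmenting path remains; maximum flow = 13.
By max-flow min-cut, the minimum cut capacity equals the max flow.
In the residual graph, reachable from In: {In}.
Min-cut edges: In→A (5), In→B (2), In→C (6); capacity 5 + 2 + 6 = 13.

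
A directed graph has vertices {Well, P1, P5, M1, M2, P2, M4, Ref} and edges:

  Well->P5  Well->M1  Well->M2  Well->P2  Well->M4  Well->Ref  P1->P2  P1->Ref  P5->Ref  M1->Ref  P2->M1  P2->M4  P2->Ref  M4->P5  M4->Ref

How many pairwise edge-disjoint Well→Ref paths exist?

Assign every edge capacity 1; by Menger, the answer equals the max flow.
Path Well→Ref (+1); total 1.
Path Well→P5→Ref (+1); total 2.
Path Well→M1→Ref (+1); total 3.
Path Well→P2→Ref (+1); total 4.
Path Well→M4→Ref (+1); total 5.
No residual Well→Ref path; max flow = 5.
Certifying cut of size 5: {Well→M1, Well→M4, Well→P2, Well→P5, Well→Ref}.

5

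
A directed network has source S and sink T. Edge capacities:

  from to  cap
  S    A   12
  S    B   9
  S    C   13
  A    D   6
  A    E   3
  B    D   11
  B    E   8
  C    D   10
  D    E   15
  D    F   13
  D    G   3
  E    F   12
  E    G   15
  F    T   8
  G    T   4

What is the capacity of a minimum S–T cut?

12

Augment S→A→D→F→T: bottleneck 6, flow now 6.
Augment S→A→E→F→T: bottleneck 2, flow now 8.
Augment S→A→E→G→T: bottleneck 1, flow now 9.
Augment S→B→D→G→T: bottleneck 3, flow now 12.
No augmenting path remains; maximum flow = 12.
By max-flow min-cut, the minimum cut capacity equals the max flow.
In the residual graph, reachable from S: {S, A, B, C, D, E, F, G}.
Min-cut edges: F→T (8), G→T (4); capacity 8 + 4 = 12.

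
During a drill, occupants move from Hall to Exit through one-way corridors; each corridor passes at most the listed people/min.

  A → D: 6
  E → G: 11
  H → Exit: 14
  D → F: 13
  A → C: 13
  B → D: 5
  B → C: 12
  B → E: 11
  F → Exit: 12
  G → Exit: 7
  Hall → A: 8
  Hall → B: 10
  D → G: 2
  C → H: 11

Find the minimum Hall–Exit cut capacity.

Augment Hall→A→C→H→Exit: bottleneck 8, flow now 8.
Augment Hall→B→C→H→Exit: bottleneck 3, flow now 11.
Augment Hall→B→D→F→Exit: bottleneck 5, flow now 16.
Augment Hall→B→E→G→Exit: bottleneck 2, flow now 18.
No augmenting path remains; maximum flow = 18.
By max-flow min-cut, the minimum cut capacity equals the max flow.
In the residual graph, reachable from Hall: {Hall}.
Min-cut edges: Hall→A (8), Hall→B (10); capacity 8 + 10 = 18.

18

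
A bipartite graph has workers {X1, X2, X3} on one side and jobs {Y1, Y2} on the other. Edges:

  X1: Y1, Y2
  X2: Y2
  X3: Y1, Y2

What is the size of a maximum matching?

2

Unit-capacity flow: source→left, listed edges, right→sink; max matching = max flow.
Augmenting path X1→Y1 (+1); matched 1.
Augmenting path X2→Y2 (+1); matched 2.
No augmenting path remains; maximum matching = 2.
König certificate: {Y1, Y2} is a vertex cover of size 2 (every listed pair touches it), so no matching can be larger.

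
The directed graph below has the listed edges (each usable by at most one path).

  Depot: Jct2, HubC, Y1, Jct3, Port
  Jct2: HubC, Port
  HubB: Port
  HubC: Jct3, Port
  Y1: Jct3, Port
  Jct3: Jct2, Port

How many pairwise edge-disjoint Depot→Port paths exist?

Assign every edge capacity 1; by Menger, the answer equals the max flow.
Path Depot→Port (+1); total 1.
Path Depot→Jct2→Port (+1); total 2.
Path Depot→HubC→Port (+1); total 3.
Path Depot→Y1→Port (+1); total 4.
Path Depot→Jct3→Port (+1); total 5.
No residual Depot→Port path; max flow = 5.
Certifying cut of size 5: {Depot→HubC, Depot→Jct2, Depot→Jct3, Depot→Port, Depot→Y1}.

5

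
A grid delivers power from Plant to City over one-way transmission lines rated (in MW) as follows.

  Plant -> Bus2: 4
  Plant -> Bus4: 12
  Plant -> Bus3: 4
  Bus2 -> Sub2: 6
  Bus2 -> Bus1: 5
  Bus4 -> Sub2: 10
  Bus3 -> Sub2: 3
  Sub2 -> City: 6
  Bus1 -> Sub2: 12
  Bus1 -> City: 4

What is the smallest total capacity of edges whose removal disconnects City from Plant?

10

Augment Plant→Bus2→Sub2→City: bottleneck 4, flow now 4.
Augment Plant→Bus4→Sub2→City: bottleneck 2, flow now 6.
Augment Plant→Bus4→Sub2→Bus2→Bus1→City: bottleneck 4, flow now 10. (uses reverse residual edge)
No augmenting path remains; maximum flow = 10.
By max-flow min-cut, the minimum cut capacity equals the max flow.
In the residual graph, reachable from Plant: {Plant, Bus4, Bus3, Sub2}.
Min-cut edges: Plant→Bus2 (4), Sub2→City (6); capacity 4 + 6 = 10.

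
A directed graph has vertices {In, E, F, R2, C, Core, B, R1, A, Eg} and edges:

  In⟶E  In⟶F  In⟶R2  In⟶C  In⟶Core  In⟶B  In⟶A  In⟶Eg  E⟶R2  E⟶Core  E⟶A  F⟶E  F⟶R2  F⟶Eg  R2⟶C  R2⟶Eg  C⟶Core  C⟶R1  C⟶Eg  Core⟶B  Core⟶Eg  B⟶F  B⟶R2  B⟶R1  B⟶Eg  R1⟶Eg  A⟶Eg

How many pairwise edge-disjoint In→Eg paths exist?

Assign every edge capacity 1; by Menger, the answer equals the max flow.
Path In→Eg (+1); total 1.
Path In→F→Eg (+1); total 2.
Path In→R2→Eg (+1); total 3.
Path In→C→Eg (+1); total 4.
Path In→Core→Eg (+1); total 5.
Path In→B→Eg (+1); total 6.
Path In→A→Eg (+1); total 7.
Path In→E→R2→C→R1→Eg (+1); total 8.
No residual In→Eg path; max flow = 8.
Certifying cut of size 8: {In→A, In→B, In→C, In→Core, In→E, In→Eg, In→F, In→R2}.

8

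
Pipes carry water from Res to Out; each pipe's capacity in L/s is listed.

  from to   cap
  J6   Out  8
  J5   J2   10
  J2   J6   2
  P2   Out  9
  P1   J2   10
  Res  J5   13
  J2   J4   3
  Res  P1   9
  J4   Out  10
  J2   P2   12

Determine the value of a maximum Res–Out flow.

Augment Res→P1→J2→J4→Out: bottleneck 3, flow now 3.
Augment Res→P1→J2→J6→Out: bottleneck 2, flow now 5.
Augment Res→P1→J2→P2→Out: bottleneck 4, flow now 9.
Augment Res→J5→J2→P2→Out: bottleneck 5, flow now 14.
No augmenting path remains; maximum flow = 14.
In the residual graph, reachable from Res: {Res, P1, J5, J2, P2}.
Min-cut edges: J2→J4 (3), J2→J6 (2), P2→Out (9); capacity 3 + 2 + 9 = 14.
This cut is saturated, so no flow can exceed 14.

14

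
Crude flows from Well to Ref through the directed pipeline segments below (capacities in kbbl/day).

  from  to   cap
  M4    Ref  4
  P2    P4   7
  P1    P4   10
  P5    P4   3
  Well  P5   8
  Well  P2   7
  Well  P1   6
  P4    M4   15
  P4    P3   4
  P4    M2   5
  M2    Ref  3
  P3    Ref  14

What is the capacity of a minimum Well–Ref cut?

11

Augment Well→P2→P4→M4→Ref: bottleneck 4, flow now 4.
Augment Well→P2→P4→M2→Ref: bottleneck 3, flow now 7.
Augment Well→P5→P4→P3→Ref: bottleneck 3, flow now 10.
Augment Well→P1→P4→P3→Ref: bottleneck 1, flow now 11.
No augmenting path remains; maximum flow = 11.
By max-flow min-cut, the minimum cut capacity equals the max flow.
In the residual graph, reachable from Well: {Well, P2, P5, P1, P4, M4, M2}.
Min-cut edges: P4→P3 (4), M4→Ref (4), M2→Ref (3); capacity 4 + 4 + 3 = 11.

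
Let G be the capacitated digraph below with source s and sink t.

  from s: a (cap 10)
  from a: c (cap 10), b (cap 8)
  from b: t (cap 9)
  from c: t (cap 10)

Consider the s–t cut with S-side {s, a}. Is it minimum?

No — its capacity is 18, but the minimum cut has capacity 10.

Given cut capacity: 8 + 10 = 18.
Augment s→a→b→t: bottleneck 8, flow now 8.
Augment s→a→c→t: bottleneck 2, flow now 10.
No augmenting path remains; maximum flow = 10.
In the residual graph, reachable from s: {s}.
Min-cut edges: s→a (10); capacity 10 = 10.
Cut capacity 18 exceeds the max flow 10, so it is not minimum.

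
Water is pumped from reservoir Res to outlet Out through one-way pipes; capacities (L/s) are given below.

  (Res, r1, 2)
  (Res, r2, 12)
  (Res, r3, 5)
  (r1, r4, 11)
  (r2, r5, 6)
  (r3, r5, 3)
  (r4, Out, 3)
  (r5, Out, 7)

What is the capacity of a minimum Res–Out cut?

9

Augment Res→r1→r4→Out: bottleneck 2, flow now 2.
Augment Res→r2→r5→Out: bottleneck 6, flow now 8.
Augment Res→r3→r5→Out: bottleneck 1, flow now 9.
No augmenting path remains; maximum flow = 9.
By max-flow min-cut, the minimum cut capacity equals the max flow.
In the residual graph, reachable from Res: {Res, r2, r3, r5}.
Min-cut edges: Res→r1 (2), r5→Out (7); capacity 2 + 7 = 9.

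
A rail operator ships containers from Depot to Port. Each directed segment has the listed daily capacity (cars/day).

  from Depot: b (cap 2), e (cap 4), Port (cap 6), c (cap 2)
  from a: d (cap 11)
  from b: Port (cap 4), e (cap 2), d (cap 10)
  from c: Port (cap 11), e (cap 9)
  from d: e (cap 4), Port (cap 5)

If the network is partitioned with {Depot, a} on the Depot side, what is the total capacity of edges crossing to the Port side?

25

Edges leaving {Depot, a}: Depot→b (2), Depot→c (2), Depot→e (4), Depot→Port (6), a→d (11).
Cut capacity = 2 + 2 + 4 + 6 + 11 = 25.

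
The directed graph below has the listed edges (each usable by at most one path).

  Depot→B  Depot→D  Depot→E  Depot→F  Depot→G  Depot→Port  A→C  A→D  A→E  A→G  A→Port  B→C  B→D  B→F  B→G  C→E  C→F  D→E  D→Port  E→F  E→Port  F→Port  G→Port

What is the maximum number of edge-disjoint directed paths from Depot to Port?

5

Assign every edge capacity 1; by Menger, the answer equals the max flow.
Path Depot→Port (+1); total 1.
Path Depot→D→Port (+1); total 2.
Path Depot→E→Port (+1); total 3.
Path Depot→F→Port (+1); total 4.
Path Depot→G→Port (+1); total 5.
No residual Depot→Port path; max flow = 5.
Certifying cut of size 5: {D→Port, Depot→Port, E→Port, F→Port, G→Port}.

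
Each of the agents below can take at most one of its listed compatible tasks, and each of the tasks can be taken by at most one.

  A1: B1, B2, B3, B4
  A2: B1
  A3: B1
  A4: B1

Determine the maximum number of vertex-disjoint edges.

Unit-capacity flow: source→left, listed edges, right→sink; max matching = max flow.
Augmenting path A1→B1 (+1); matched 1.
Augmenting path A2→B1→A1→B2 (+1); matched 2.
No augmenting path remains; maximum matching = 2.
König certificate: {A1, B1} is a vertex cover of size 2 (every listed pair touches it), so no matching can be larger.

2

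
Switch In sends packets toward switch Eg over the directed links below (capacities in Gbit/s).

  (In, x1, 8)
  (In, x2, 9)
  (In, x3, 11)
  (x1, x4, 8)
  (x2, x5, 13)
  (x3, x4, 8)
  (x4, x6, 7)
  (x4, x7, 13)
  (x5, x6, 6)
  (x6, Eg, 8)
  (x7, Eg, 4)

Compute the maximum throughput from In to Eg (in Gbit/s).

12

Augment In→x1→x4→x6→Eg: bottleneck 7, flow now 7.
Augment In→x1→x4→x7→Eg: bottleneck 1, flow now 8.
Augment In→x2→x5→x6→Eg: bottleneck 1, flow now 9.
Augment In→x3→x4→x7→Eg: bottleneck 3, flow now 12.
No augmenting path remains; maximum flow = 12.
In the residual graph, reachable from In: {In, x1, x2, x3, x4, x5, x6, x7}.
Min-cut edges: x6→Eg (8), x7→Eg (4); capacity 8 + 4 = 12.
This cut is saturated, so no flow can exceed 12.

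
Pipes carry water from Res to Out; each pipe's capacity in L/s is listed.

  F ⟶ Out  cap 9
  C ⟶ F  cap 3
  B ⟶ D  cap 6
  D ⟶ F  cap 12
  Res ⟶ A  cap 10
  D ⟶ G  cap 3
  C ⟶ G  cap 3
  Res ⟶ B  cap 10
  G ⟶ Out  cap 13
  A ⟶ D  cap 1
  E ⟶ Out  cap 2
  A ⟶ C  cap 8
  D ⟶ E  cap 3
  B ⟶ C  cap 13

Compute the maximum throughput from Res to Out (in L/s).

Augment Res→A→C→F→Out: bottleneck 3, flow now 3.
Augment Res→A→C→G→Out: bottleneck 3, flow now 6.
Augment Res→A→D→E→Out: bottleneck 1, flow now 7.
Augment Res→B→D→E→Out: bottleneck 1, flow now 8.
Augment Res→B→D→F→Out: bottleneck 5, flow now 13.
No augmenting path remains; maximum flow = 13.
In the residual graph, reachable from Res: {Res, A, B, C}.
Min-cut edges: A→D (1), B→D (6), C→F (3), C→G (3); capacity 1 + 6 + 3 + 3 = 13.
This cut is saturated, so no flow can exceed 13.

13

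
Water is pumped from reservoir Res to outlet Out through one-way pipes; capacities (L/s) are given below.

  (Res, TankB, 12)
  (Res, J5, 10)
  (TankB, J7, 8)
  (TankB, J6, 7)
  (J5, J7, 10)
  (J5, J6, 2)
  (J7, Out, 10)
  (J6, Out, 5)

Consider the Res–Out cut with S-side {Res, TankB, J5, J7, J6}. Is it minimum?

Yes — it is a minimum cut (capacity 15).

Given cut capacity: 10 + 5 = 15.
Augment Res→TankB→J7→Out: bottleneck 8, flow now 8.
Augment Res→TankB→J6→Out: bottleneck 4, flow now 12.
Augment Res→J5→J7→Out: bottleneck 2, flow now 14.
Augment Res→J5→J6→Out: bottleneck 1, flow now 15.
No augmenting path remains; maximum flow = 15.
Cut capacity 15 equals the max flow, so it is a minimum cut.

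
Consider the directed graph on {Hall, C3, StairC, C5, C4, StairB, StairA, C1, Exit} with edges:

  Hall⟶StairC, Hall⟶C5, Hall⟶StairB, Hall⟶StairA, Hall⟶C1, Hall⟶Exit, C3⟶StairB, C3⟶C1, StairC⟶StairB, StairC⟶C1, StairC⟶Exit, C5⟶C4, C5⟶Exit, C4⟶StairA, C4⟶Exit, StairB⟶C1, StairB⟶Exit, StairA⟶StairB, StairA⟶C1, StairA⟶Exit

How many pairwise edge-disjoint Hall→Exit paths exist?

5

Assign every edge capacity 1; by Menger, the answer equals the max flow.
Path Hall→Exit (+1); total 1.
Path Hall→StairC→Exit (+1); total 2.
Path Hall→C5→Exit (+1); total 3.
Path Hall→StairB→Exit (+1); total 4.
Path Hall→StairA→Exit (+1); total 5.
No residual Hall→Exit path; max flow = 5.
Certifying cut of size 5: {Hall→C5, Hall→Exit, Hall→StairA, Hall→StairB, Hall→StairC}.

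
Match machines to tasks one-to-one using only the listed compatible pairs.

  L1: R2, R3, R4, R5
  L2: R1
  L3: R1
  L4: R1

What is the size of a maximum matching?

Unit-capacity flow: source→left, listed edges, right→sink; max matching = max flow.
Augmenting path L1→R2 (+1); matched 1.
Augmenting path L2→R1 (+1); matched 2.
No augmenting path remains; maximum matching = 2.
König certificate: {L1, R1} is a vertex cover of size 2 (every listed pair touches it), so no matching can be larger.

2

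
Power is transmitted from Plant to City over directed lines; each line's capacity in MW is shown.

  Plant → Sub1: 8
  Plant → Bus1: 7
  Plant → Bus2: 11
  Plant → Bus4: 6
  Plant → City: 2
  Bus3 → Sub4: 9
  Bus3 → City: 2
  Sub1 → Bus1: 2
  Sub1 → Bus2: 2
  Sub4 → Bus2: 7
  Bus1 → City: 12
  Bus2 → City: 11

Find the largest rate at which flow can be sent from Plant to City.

22

Augment Plant→City: bottleneck 2, flow now 2.
Augment Plant→Bus1→City: bottleneck 7, flow now 9.
Augment Plant→Bus2→City: bottleneck 11, flow now 20.
Augment Plant→Sub1→Bus1→City: bottleneck 2, flow now 22.
No augmenting path remains; maximum flow = 22.
In the residual graph, reachable from Plant: {Plant, Sub1, Bus2, Bus4}.
Min-cut edges: Plant→Bus1 (7), Plant→City (2), Sub1→Bus1 (2), Bus2→City (11); capacity 7 + 2 + 2 + 11 = 22.
This cut is saturated, so no flow can exceed 22.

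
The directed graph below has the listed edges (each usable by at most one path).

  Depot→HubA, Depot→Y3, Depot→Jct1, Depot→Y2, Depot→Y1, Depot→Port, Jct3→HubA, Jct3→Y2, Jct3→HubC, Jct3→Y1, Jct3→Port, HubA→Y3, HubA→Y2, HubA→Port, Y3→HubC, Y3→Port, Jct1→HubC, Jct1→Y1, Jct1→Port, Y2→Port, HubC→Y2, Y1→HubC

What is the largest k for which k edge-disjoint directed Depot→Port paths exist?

Assign every edge capacity 1; by Menger, the answer equals the max flow.
Path Depot→Port (+1); total 1.
Path Depot→HubA→Port (+1); total 2.
Path Depot→Y3→Port (+1); total 3.
Path Depot→Jct1→Port (+1); total 4.
Path Depot→Y2→Port (+1); total 5.
No residual Depot→Port path; max flow = 5.
Certifying cut of size 5: {Depot→HubA, Depot→Jct1, Depot→Port, Depot→Y3, Y2→Port}.

5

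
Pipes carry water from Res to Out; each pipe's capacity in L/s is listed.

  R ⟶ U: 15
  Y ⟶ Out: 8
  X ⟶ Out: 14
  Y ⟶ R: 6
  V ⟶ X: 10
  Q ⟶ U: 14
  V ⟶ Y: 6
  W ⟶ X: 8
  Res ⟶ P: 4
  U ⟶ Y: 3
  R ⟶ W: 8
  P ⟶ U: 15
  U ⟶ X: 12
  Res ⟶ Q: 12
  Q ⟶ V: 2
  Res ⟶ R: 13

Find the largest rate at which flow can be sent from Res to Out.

19

Augment Res→P→U→X→Out: bottleneck 4, flow now 4.
Augment Res→Q→U→X→Out: bottleneck 8, flow now 12.
Augment Res→Q→U→Y→Out: bottleneck 3, flow now 15.
Augment Res→Q→V→X→Out: bottleneck 1, flow now 16.
Augment Res→R→W→X→Out: bottleneck 1, flow now 17.
Augment Res→R→U→Q→V→Y→Out: bottleneck 1, flow now 18. (uses reverse residual edge)
Augment Res→R→W→X→V→Y→Out: bottleneck 1, flow now 19. (uses reverse residual edge)
No augmenting path remains; maximum flow = 19.
In the residual graph, reachable from Res: {Res, P, Q, R, U, W, X}.
Min-cut edges: Q→V (2), U→Y (3), X→Out (14); capacity 2 + 3 + 14 = 19.
This cut is saturated, so no flow can exceed 19.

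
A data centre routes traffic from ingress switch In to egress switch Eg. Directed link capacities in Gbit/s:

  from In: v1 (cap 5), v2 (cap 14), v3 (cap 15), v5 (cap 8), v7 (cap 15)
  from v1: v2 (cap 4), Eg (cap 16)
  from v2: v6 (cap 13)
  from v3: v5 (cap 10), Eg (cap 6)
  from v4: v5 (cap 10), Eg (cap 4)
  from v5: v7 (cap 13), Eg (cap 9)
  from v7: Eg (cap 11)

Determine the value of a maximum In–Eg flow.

Augment In→v1→Eg: bottleneck 5, flow now 5.
Augment In→v3→Eg: bottleneck 6, flow now 11.
Augment In→v5→Eg: bottleneck 8, flow now 19.
Augment In→v7→Eg: bottleneck 11, flow now 30.
Augment In→v3→v5→Eg: bottleneck 1, flow now 31.
No augmenting path remains; maximum flow = 31.
In the residual graph, reachable from In: {In, v2, v3, v5, v6, v7}.
Min-cut edges: In→v1 (5), v3→Eg (6), v5→Eg (9), v7→Eg (11); capacity 5 + 6 + 9 + 11 = 31.
This cut is saturated, so no flow can exceed 31.

31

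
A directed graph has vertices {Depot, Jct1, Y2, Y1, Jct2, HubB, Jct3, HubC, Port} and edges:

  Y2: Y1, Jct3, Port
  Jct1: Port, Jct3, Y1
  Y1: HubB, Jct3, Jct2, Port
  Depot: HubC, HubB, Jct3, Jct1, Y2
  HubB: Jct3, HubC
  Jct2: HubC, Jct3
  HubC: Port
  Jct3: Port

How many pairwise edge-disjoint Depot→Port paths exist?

Assign every edge capacity 1; by Menger, the answer equals the max flow.
Path Depot→Jct1→Port (+1); total 1.
Path Depot→Y2→Port (+1); total 2.
Path Depot→Jct3→Port (+1); total 3.
Path Depot→HubC→Port (+1); total 4.
No residual Depot→Port path; max flow = 4.
Certifying cut of size 4: {Depot→Jct1, Depot→Y2, HubC→Port, Jct3→Port}.

4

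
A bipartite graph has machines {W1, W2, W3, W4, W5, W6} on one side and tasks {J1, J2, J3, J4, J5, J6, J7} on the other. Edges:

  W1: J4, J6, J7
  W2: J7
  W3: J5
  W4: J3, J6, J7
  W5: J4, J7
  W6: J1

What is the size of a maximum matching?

6

Unit-capacity flow: source→left, listed edges, right→sink; max matching = max flow.
Augmenting path W1→J4 (+1); matched 1.
Augmenting path W2→J7 (+1); matched 2.
Augmenting path W3→J5 (+1); matched 3.
Augmenting path W4→J3 (+1); matched 4.
Augmenting path W6→J1 (+1); matched 5.
Augmenting path W5→J4→W1→J6 (+1); matched 6.
No augmenting path remains; maximum matching = 6.
König certificate: {W1, W2, W3, W4, W5, W6} is a vertex cover of size 6 (every listed pair touches it), so no matching can be larger.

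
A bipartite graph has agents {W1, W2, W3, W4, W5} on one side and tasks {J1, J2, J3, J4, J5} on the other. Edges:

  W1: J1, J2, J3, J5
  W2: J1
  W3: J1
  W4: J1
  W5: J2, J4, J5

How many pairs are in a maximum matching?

3

Unit-capacity flow: source→left, listed edges, right→sink; max matching = max flow.
Augmenting path W1→J1 (+1); matched 1.
Augmenting path W5→J2 (+1); matched 2.
Augmenting path W2→J1→W1→J3 (+1); matched 3.
No augmenting path remains; maximum matching = 3.
König certificate: {W1, W5, J1} is a vertex cover of size 3 (every listed pair touches it), so no matching can be larger.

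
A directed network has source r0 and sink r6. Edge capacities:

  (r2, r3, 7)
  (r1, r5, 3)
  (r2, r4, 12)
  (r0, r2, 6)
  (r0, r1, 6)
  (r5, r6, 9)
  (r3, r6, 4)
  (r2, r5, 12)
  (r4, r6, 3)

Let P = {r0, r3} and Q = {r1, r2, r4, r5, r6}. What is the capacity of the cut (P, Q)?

Edges leaving {r0, r3}: r0→r1 (6), r0→r2 (6), r3→r6 (4).
Cut capacity = 6 + 6 + 4 = 16.

16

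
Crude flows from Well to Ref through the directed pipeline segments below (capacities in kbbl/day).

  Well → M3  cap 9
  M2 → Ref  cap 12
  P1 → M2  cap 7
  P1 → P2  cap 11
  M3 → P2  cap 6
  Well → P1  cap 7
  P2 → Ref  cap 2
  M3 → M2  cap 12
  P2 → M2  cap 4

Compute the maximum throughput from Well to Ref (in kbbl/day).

14

Augment Well→P1→P2→Ref: bottleneck 2, flow now 2.
Augment Well→P1→M2→Ref: bottleneck 5, flow now 7.
Augment Well→M3→M2→Ref: bottleneck 7, flow now 14.
No augmenting path remains; maximum flow = 14.
In the residual graph, reachable from Well: {Well, P1, M3, P2, M2}.
Min-cut edges: P2→Ref (2), M2→Ref (12); capacity 2 + 12 = 14.
This cut is saturated, so no flow can exceed 14.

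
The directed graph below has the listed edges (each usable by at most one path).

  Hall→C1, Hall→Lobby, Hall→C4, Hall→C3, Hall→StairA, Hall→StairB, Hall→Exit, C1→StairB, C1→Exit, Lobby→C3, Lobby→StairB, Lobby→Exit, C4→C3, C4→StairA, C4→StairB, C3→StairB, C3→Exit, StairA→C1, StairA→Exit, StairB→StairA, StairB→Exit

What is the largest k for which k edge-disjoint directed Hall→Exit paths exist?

Assign every edge capacity 1; by Menger, the answer equals the max flow.
Path Hall→Exit (+1); total 1.
Path Hall→C1→Exit (+1); total 2.
Path Hall→Lobby→Exit (+1); total 3.
Path Hall→C3→Exit (+1); total 4.
Path Hall→StairA→Exit (+1); total 5.
Path Hall→StairB→Exit (+1); total 6.
No residual Hall→Exit path; max flow = 6.
Certifying cut of size 6: {C1→Exit, C3→Exit, Hall→Exit, Hall→Lobby, StairA→Exit, StairB→Exit}.

6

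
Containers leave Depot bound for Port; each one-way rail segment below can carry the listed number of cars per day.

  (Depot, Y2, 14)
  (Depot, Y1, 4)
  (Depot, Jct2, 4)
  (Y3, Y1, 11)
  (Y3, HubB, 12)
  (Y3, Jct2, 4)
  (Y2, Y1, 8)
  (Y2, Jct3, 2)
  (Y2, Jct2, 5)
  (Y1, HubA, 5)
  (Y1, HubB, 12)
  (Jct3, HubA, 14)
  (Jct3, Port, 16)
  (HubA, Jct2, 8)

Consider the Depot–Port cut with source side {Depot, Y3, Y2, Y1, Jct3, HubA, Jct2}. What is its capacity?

40

Edges leaving {Depot, Y3, Y2, Y1, Jct3, HubA, Jct2}: Y3→HubB (12), Y1→HubB (12), Jct3→Port (16).
Cut capacity = 12 + 12 + 16 = 40.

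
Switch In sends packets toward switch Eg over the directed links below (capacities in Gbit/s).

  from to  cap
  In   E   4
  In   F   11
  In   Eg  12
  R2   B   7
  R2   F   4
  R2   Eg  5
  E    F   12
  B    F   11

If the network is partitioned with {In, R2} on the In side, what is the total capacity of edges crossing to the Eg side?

43

Edges leaving {In, R2}: In→E (4), In→F (11), In→Eg (12), R2→B (7), R2→F (4), R2→Eg (5).
Cut capacity = 4 + 11 + 12 + 7 + 4 + 5 = 43.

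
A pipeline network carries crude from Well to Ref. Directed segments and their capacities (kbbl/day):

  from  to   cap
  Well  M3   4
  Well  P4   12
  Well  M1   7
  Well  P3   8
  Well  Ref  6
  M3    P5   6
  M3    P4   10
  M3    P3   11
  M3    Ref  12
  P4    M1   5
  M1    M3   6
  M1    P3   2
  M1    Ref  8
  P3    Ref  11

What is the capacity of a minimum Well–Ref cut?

Augment Well→Ref: bottleneck 6, flow now 6.
Augment Well→M3→Ref: bottleneck 4, flow now 10.
Augment Well→M1→Ref: bottleneck 7, flow now 17.
Augment Well→P3→Ref: bottleneck 8, flow now 25.
Augment Well→P4→M1→Ref: bottleneck 1, flow now 26.
Augment Well→P4→M1→M3→Ref: bottleneck 4, flow now 30.
No augmenting path remains; maximum flow = 30.
By max-flow min-cut, the minimum cut capacity equals the max flow.
In the residual graph, reachable from Well: {Well, P4}.
Min-cut edges: Well→M3 (4), Well→M1 (7), Well→P3 (8), Well→Ref (6), P4→M1 (5); capacity 4 + 7 + 8 + 6 + 5 = 30.

30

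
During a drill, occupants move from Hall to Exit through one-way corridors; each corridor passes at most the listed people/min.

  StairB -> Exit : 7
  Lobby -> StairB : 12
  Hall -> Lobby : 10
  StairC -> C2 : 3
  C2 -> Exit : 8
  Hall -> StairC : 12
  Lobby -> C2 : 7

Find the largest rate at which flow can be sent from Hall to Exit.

13

Augment Hall→StairC→C2→Exit: bottleneck 3, flow now 3.
Augment Hall→Lobby→C2→Exit: bottleneck 5, flow now 8.
Augment Hall→Lobby→StairB→Exit: bottleneck 5, flow now 13.
No augmenting path remains; maximum flow = 13.
In the residual graph, reachable from Hall: {Hall, StairC}.
Min-cut edges: Hall→Lobby (10), StairC→C2 (3); capacity 10 + 3 = 13.
This cut is saturated, so no flow can exceed 13.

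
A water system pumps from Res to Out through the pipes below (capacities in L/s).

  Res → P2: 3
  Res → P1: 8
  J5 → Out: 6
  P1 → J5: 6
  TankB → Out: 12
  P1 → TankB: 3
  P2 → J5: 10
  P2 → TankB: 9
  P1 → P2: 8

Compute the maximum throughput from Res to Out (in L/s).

Augment Res→P1→TankB→Out: bottleneck 3, flow now 3.
Augment Res→P1→J5→Out: bottleneck 5, flow now 8.
Augment Res→P2→TankB→Out: bottleneck 3, flow now 11.
No augmenting path remains; maximum flow = 11.
In the residual graph, reachable from Res: {Res}.
Min-cut edges: Res→P1 (8), Res→P2 (3); capacity 8 + 3 = 11.
This cut is saturated, so no flow can exceed 11.

11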